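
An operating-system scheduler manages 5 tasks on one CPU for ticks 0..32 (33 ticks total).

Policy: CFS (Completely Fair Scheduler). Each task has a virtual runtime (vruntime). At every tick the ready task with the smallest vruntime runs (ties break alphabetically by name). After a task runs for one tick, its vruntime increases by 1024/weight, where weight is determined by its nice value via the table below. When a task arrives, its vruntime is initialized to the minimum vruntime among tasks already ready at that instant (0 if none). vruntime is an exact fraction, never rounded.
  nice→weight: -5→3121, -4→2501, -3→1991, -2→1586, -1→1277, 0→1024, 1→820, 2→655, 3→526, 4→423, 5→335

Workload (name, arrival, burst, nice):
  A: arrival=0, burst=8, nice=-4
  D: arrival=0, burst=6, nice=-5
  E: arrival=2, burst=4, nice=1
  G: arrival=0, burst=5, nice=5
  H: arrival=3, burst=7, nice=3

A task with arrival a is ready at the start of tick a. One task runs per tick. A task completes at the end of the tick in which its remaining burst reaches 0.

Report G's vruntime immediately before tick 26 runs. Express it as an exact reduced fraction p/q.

t=0: vr[A=0 D=0 G=0] → run A
t=1: vr[A=1024/2501 D=0 G=0] → run D
t=2: vr[A=1024/2501 D=1024/3121 E=0 G=0] → run E
t=3: vr[A=1024/2501 D=1024/3121 E=256/205 G=0 H=0] → run G
t=4: vr[A=1024/2501 D=1024/3121 E=256/205 G=1024/335 H=0] → run H
t=5: vr[A=1024/2501 D=1024/3121 E=256/205 G=1024/335 H=512/263] → run D
t=6: vr[A=1024/2501 D=2048/3121 E=256/205 G=1024/335 H=512/263] → run A
t=7: vr[A=2048/2501 D=2048/3121 E=256/205 G=1024/335 H=512/263] → run D
t=8: vr[A=2048/2501 D=3072/3121 E=256/205 G=1024/335 H=512/263] → run A
t=9: vr[A=3072/2501 D=3072/3121 E=256/205 G=1024/335 H=512/263] → run D
t=10: vr[A=3072/2501 D=4096/3121 E=256/205 G=1024/335 H=512/263] → run A
t=11: vr[A=4096/2501 D=4096/3121 E=256/205 G=1024/335 H=512/263] → run E
t=12: vr[A=4096/2501 D=4096/3121 E=512/205 G=1024/335 H=512/263] → run D
t=13: vr[A=4096/2501 D=5120/3121 E=512/205 G=1024/335 H=512/263] → run A
t=14: vr[A=5120/2501 D=5120/3121 E=512/205 G=1024/335 H=512/263] → run D
t=15: vr[A=5120/2501 E=512/205 G=1024/335 H=512/263] → run H
t=16: vr[A=5120/2501 E=512/205 G=1024/335 H=1024/263] → run A
t=17: vr[A=6144/2501 E=512/205 G=1024/335 H=1024/263] → run A
t=18: vr[A=7168/2501 E=512/205 G=1024/335 H=1024/263] → run E
t=19: vr[A=7168/2501 E=768/205 G=1024/335 H=1024/263] → run A
t=20: vr[E=768/205 G=1024/335 H=1024/263] → run G
t=21: vr[E=768/205 G=2048/335 H=1024/263] → run E
t=22: vr[G=2048/335 H=1024/263] → run H
t=23: vr[G=2048/335 H=1536/263] → run H
t=24: vr[G=2048/335 H=2048/263] → run G
t=25: vr[G=3072/335 H=2048/263] → run H
t=26: vr[G=3072/335 H=2560/263] → run G
t=27: vr[G=4096/335 H=2560/263] → run H
t=28: vr[G=4096/335 H=3072/263] → run H
t=29: vr[G=4096/335] → run G
t=30: (idle)
t=31: (idle)
t=32: (idle)

vruntime(G, start of tick 26) = 3072/335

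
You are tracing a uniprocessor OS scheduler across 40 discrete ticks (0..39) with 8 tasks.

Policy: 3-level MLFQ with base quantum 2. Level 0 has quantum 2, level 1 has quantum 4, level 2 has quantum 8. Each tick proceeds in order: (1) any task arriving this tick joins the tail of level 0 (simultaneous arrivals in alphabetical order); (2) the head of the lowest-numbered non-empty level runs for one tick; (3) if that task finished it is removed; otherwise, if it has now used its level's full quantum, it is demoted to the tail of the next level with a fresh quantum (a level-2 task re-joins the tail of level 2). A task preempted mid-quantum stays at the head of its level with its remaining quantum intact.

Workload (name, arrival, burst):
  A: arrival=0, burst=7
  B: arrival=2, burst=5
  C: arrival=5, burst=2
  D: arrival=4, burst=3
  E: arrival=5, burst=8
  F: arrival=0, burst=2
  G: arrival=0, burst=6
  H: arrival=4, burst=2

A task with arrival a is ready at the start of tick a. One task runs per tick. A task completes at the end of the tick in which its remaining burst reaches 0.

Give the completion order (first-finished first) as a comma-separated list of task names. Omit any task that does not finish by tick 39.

completion order = F, H, C, G, B, D, A, E

t=0: L0/L1/L2 = AFG/-/- → run A
t=1: L0/L1/L2 = AFG/-/- → run A
t=2: L0/L1/L2 = FGB/A/- → run F
t=3: L0/L1/L2 = FGB/A/- → run F
t=4: L0/L1/L2 = GBDH/A/- → run G
t=5: L0/L1/L2 = GBDHCE/A/- → run G
t=6: L0/L1/L2 = BDHCE/AG/- → run B
t=7: L0/L1/L2 = BDHCE/AG/- → run B
t=8: L0/L1/L2 = DHCE/AGB/- → run D
t=9: L0/L1/L2 = DHCE/AGB/- → run D
t=10: L0/L1/L2 = HCE/AGBD/- → run H
t=11: L0/L1/L2 = HCE/AGBD/- → run H
t=12: L0/L1/L2 = CE/AGBD/- → run C
t=13: L0/L1/L2 = CE/AGBD/- → run C
t=14: L0/L1/L2 = E/AGBD/- → run E
t=15: L0/L1/L2 = E/AGBD/- → run E
t=16: L0/L1/L2 = -/AGBDE/- → run A
t=17: L0/L1/L2 = -/AGBDE/- → run A
t=18: L0/L1/L2 = -/AGBDE/- → run A
t=19: L0/L1/L2 = -/AGBDE/- → run A
t=20: L0/L1/L2 = -/GBDE/A → run G
t=21: L0/L1/L2 = -/GBDE/A → run G
t=22: L0/L1/L2 = -/GBDE/A → run G
t=23: L0/L1/L2 = -/GBDE/A → run G
t=24: L0/L1/L2 = -/BDE/A → run B
t=25: L0/L1/L2 = -/BDE/A → run B
t=26: L0/L1/L2 = -/BDE/A → run B
t=27: L0/L1/L2 = -/DE/A → run D
t=28: L0/L1/L2 = -/E/A → run E
t=29: L0/L1/L2 = -/E/A → run E
t=30: L0/L1/L2 = -/E/A → run E
t=31: L0/L1/L2 = -/E/A → run E
t=32: L0/L1/L2 = -/-/AE → run A
t=33: L0/L1/L2 = -/-/E → run E
t=34: L0/L1/L2 = -/-/E → run E
t=35: (idle)
t=36: (idle)
t=37: (idle)
t=38: (idle)
t=39: (idle)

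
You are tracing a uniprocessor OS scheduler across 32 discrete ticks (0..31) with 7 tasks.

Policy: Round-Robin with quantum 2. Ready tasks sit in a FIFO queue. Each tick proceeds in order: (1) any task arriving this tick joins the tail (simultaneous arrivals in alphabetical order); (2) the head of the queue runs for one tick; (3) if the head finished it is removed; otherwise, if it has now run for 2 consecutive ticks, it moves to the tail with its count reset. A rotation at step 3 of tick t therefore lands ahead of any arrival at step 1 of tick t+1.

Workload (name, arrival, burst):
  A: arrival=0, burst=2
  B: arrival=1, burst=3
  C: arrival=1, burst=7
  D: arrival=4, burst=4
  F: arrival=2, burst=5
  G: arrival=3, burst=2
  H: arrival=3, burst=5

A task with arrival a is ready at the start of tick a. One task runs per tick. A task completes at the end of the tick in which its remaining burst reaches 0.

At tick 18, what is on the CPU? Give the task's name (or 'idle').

running at tick 18 = F

t=0: queue=[A] q_used=0 → run A
t=1: queue=[A,B,C] q_used=1 → run A
t=2: queue=[B,C,F] q_used=0 → run B
t=3: queue=[B,C,F,G,H] q_used=1 → run B
t=4: queue=[C,F,G,H,B,D] q_used=0 → run C
t=5: queue=[C,F,G,H,B,D] q_used=1 → run C
t=6: queue=[F,G,H,B,D,C] q_used=0 → run F
t=7: queue=[F,G,H,B,D,C] q_used=1 → run F
t=8: queue=[G,H,B,D,C,F] q_used=0 → run G
t=9: queue=[G,H,B,D,C,F] q_used=1 → run G
t=10: queue=[H,B,D,C,F] q_used=0 → run H
t=11: queue=[H,B,D,C,F] q_used=1 → run H
t=12: queue=[B,D,C,F,H] q_used=0 → run B
t=13: queue=[D,C,F,H] q_used=0 → run D
t=14: queue=[D,C,F,H] q_used=1 → run D
t=15: queue=[C,F,H,D] q_used=0 → run C
t=16: queue=[C,F,H,D] q_used=1 → run C
t=17: queue=[F,H,D,C] q_used=0 → run F
t=18: queue=[F,H,D,C] q_used=1 → run F
t=19: queue=[H,D,C,F] q_used=0 → run H
t=20: queue=[H,D,C,F] q_used=1 → run H
t=21: queue=[D,C,F,H] q_used=0 → run D
t=22: queue=[D,C,F,H] q_used=1 → run D
t=23: queue=[C,F,H] q_used=0 → run C
t=24: queue=[C,F,H] q_used=1 → run C
t=25: queue=[F,H,C] q_used=0 → run F
t=26: queue=[H,C] q_used=0 → run H
t=27: queue=[C] q_used=0 → run C
t=28: (idle)
t=29: (idle)
t=30: (idle)
t=31: (idle)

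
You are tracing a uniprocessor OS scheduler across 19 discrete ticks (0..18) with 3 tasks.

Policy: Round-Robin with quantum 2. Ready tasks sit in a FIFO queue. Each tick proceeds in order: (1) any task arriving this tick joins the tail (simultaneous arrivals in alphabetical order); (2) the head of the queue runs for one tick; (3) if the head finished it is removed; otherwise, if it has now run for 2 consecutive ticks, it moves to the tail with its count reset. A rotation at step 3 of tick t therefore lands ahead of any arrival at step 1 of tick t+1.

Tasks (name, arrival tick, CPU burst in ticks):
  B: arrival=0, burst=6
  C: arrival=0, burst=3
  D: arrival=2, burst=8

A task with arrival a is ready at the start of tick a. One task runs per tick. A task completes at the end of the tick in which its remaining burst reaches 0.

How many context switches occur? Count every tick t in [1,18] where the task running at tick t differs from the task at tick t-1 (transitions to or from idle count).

t=0: queue=[B,C] q_used=0 → run B
t=1: queue=[B,C] q_used=1 → run B
t=2: queue=[C,B,D] q_used=0 → run C
t=3: queue=[C,B,D] q_used=1 → run C
t=4: queue=[B,D,C] q_used=0 → run B
t=5: queue=[B,D,C] q_used=1 → run B
t=6: queue=[D,C,B] q_used=0 → run D
t=7: queue=[D,C,B] q_used=1 → run D
t=8: queue=[C,B,D] q_used=0 → run C
t=9: queue=[B,D] q_used=0 → run B
t=10: queue=[B,D] q_used=1 → run B
t=11: queue=[D] q_used=0 → run D
t=12: queue=[D] q_used=1 → run D
t=13: queue=[D] q_used=0 → run D
t=14: queue=[D] q_used=1 → run D
t=15: queue=[D] q_used=0 → run D
t=16: queue=[D] q_used=1 → run D
t=17: (idle)
t=18: (idle)

context switches = 7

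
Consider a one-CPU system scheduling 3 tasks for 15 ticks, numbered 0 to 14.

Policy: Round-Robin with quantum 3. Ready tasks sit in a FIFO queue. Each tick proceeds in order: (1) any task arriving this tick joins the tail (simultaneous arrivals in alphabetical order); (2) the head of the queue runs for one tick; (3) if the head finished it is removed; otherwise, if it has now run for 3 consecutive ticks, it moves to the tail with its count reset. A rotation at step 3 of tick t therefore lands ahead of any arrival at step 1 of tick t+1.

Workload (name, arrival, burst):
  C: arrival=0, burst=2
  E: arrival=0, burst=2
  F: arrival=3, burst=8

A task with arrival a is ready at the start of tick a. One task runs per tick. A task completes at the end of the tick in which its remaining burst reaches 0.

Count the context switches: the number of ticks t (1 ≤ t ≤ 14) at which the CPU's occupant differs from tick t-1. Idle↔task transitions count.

t=0: queue=[C,E] q_used=0 → run C
t=1: queue=[C,E] q_used=1 → run C
t=2: queue=[E] q_used=0 → run E
t=3: queue=[E,F] q_used=1 → run E
t=4: queue=[F] q_used=0 → run F
t=5: queue=[F] q_used=1 → run F
t=6: queue=[F] q_used=2 → run F
t=7: queue=[F] q_used=0 → run F
t=8: queue=[F] q_used=1 → run F
t=9: queue=[F] q_used=2 → run F
t=10: queue=[F] q_used=0 → run F
t=11: queue=[F] q_used=1 → run F
t=12: (idle)
t=13: (idle)
t=14: (idle)

context switches = 3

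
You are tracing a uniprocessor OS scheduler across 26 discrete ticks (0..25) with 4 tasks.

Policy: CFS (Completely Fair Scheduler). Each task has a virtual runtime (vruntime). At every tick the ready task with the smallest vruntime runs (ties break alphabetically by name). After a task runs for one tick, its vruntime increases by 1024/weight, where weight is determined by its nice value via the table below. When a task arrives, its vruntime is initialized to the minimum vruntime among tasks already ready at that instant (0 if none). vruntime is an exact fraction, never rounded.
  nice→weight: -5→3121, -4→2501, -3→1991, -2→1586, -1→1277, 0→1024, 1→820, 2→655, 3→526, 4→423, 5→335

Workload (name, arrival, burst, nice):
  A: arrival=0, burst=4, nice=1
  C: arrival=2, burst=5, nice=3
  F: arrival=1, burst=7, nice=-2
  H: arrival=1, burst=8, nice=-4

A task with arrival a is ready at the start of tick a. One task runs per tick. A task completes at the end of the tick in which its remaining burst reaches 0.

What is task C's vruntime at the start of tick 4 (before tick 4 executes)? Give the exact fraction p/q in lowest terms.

t=0: vr[A=0] → run A
t=1: vr[A=256/205 F=256/205 H=256/205] → run A
t=2: vr[A=512/205 C=256/205 F=256/205 H=256/205] → run C
t=3: vr[A=512/205 C=172288/53915 F=256/205 H=256/205] → run F
t=4: vr[A=512/205 C=172288/53915 F=307968/162565 H=256/205] → run H
t=5: vr[A=512/205 C=172288/53915 F=307968/162565 H=20736/12505] → run H
t=6: vr[A=512/205 C=172288/53915 F=307968/162565 H=25856/12505] → run F
t=7: vr[A=512/205 C=172288/53915 F=412928/162565 H=25856/12505] → run H
t=8: vr[A=512/205 C=172288/53915 F=412928/162565 H=30976/12505] → run H
t=9: vr[A=512/205 C=172288/53915 F=412928/162565 H=36096/12505] → run A
t=10: vr[A=768/205 C=172288/53915 F=412928/162565 H=36096/12505] → run F
t=11: vr[A=768/205 C=172288/53915 F=517888/162565 H=36096/12505] → run H
t=12: vr[A=768/205 C=172288/53915 F=517888/162565 H=41216/12505] → run F
t=13: vr[A=768/205 C=172288/53915 F=622848/162565 H=41216/12505] → run C
t=14: vr[A=768/205 C=277248/53915 F=622848/162565 H=41216/12505] → run H
t=15: vr[A=768/205 C=277248/53915 F=622848/162565 H=46336/12505] → run H
t=16: vr[A=768/205 C=277248/53915 F=622848/162565 H=51456/12505] → run A
t=17: vr[C=277248/53915 F=622848/162565 H=51456/12505] → run F
t=18: vr[C=277248/53915 F=727808/162565 H=51456/12505] → run H
t=19: vr[C=277248/53915 F=727808/162565] → run F
t=20: vr[C=277248/53915 F=832768/162565] → run F
t=21: vr[C=277248/53915] → run C
t=22: vr[C=382208/53915] → run C
t=23: vr[C=487168/53915] → run C
t=24: (idle)
t=25: (idle)

vruntime(C, start of tick 4) = 172288/53915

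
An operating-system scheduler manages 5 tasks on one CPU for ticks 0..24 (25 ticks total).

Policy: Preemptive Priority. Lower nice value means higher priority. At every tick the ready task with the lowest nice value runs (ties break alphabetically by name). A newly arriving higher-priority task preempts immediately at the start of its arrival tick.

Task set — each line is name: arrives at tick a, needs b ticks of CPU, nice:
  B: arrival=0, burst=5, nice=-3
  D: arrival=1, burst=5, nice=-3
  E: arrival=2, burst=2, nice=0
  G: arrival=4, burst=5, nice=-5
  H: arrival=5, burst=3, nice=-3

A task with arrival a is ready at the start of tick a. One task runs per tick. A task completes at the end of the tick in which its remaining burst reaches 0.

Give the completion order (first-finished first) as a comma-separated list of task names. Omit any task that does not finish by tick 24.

completion order = G, B, D, H, E

t=0: ready={B} → run B
t=1: ready={B,D} → run B
t=2: ready={B,D,E} → run B
t=3: ready={B,D,E} → run B
t=4: ready={B,D,E,G} → run G
t=5: ready={B,D,E,G,H} → run G
t=6: ready={B,D,E,G,H} → run G
t=7: ready={B,D,E,G,H} → run G
t=8: ready={B,D,E,G,H} → run G
t=9: ready={B,D,E,H} → run B
t=10: ready={D,E,H} → run D
t=11: ready={D,E,H} → run D
t=12: ready={D,E,H} → run D
t=13: ready={D,E,H} → run D
t=14: ready={D,E,H} → run D
t=15: ready={E,H} → run H
t=16: ready={E,H} → run H
t=17: ready={E,H} → run H
t=18: ready={E} → run E
t=19: ready={E} → run E
t=20: (idle)
t=21: (idle)
t=22: (idle)
t=23: (idle)
t=24: (idle)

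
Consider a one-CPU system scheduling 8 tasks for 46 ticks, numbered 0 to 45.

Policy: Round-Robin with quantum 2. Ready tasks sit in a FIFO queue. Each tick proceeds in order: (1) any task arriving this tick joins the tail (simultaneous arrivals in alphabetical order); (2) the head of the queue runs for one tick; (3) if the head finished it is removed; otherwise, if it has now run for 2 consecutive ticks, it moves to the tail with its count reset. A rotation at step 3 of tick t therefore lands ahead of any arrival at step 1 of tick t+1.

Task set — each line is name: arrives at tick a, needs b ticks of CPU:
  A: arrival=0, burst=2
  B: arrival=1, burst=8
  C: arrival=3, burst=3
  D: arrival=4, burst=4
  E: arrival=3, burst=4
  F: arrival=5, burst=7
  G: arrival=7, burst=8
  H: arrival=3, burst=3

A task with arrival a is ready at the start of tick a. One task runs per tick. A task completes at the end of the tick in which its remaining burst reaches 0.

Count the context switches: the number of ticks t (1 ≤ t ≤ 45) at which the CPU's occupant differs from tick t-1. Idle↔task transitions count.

t=0: queue=[A] q_used=0 → run A
t=1: queue=[A,B] q_used=1 → run A
t=2: queue=[B] q_used=0 → run B
t=3: queue=[B,C,E,H] q_used=1 → run B
t=4: queue=[C,E,H,B,D] q_used=0 → run C
t=5: queue=[C,E,H,B,D,F] q_used=1 → run C
t=6: queue=[E,H,B,D,F,C] q_used=0 → run E
t=7: queue=[E,H,B,D,F,C,G] q_used=1 → run E
t=8: queue=[H,B,D,F,C,G,E] q_used=0 → run H
t=9: queue=[H,B,D,F,C,G,E] q_used=1 → run H
t=10: queue=[B,D,F,C,G,E,H] q_used=0 → run B
t=11: queue=[B,D,F,C,G,E,H] q_used=1 → run B
t=12: queue=[D,F,C,G,E,H,B] q_used=0 → run D
t=13: queue=[D,F,C,G,E,H,B] q_used=1 → run D
t=14: queue=[F,C,G,E,H,B,D] q_used=0 → run F
t=15: queue=[F,C,G,E,H,B,D] q_used=1 → run F
t=16: queue=[C,G,E,H,B,D,F] q_used=0 → run C
t=17: queue=[G,E,H,B,D,F] q_used=0 → run G
t=18: queue=[G,E,H,B,D,F] q_used=1 → run G
t=19: queue=[E,H,B,D,F,G] q_used=0 → run E
t=20: queue=[E,H,B,D,F,G] q_used=1 → run E
t=21: queue=[H,B,D,F,G] q_used=0 → run H
t=22: queue=[B,D,F,G] q_used=0 → run B
t=23: queue=[B,D,F,G] q_used=1 → run B
t=24: queue=[D,F,G,B] q_used=0 → run D
t=25: queue=[D,F,G,B] q_used=1 → run D
t=26: queue=[F,G,B] q_used=0 → run F
t=27: queue=[F,G,B] q_used=1 → run F
t=28: queue=[G,B,F] q_used=0 → run G
t=29: queue=[G,B,F] q_used=1 → run G
t=30: queue=[B,F,G] q_used=0 → run B
t=31: queue=[B,F,G] q_used=1 → run B
t=32: queue=[F,G] q_used=0 → run F
t=33: queue=[F,G] q_used=1 → run F
t=34: queue=[G,F] q_used=0 → run G
t=35: queue=[G,F] q_used=1 → run G
t=36: queue=[F,G] q_used=0 → run F
t=37: queue=[G] q_used=0 → run G
t=38: queue=[G] q_used=1 → run G
t=39: (idle)
t=40: (idle)
t=41: (idle)
t=42: (idle)
t=43: (idle)
t=44: (idle)
t=45: (idle)

context switches = 21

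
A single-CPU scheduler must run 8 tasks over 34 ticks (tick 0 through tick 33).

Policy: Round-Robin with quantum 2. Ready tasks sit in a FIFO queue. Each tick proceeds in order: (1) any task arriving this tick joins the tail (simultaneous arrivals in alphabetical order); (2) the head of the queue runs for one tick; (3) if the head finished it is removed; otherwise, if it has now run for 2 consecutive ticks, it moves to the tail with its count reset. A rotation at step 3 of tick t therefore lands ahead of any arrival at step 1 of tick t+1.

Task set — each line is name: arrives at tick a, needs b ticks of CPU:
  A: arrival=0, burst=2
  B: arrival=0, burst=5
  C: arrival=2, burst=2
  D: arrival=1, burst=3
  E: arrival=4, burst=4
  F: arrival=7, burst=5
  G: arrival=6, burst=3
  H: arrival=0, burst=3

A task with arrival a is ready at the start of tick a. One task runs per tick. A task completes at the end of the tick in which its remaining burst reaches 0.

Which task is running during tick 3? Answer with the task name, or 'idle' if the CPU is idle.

t=0: queue=[A,B,H] q_used=0 → run A
t=1: queue=[A,B,H,D] q_used=1 → run A
t=2: queue=[B,H,D,C] q_used=0 → run B
t=3: queue=[B,H,D,C] q_used=1 → run B
t=4: queue=[H,D,C,B,E] q_used=0 → run H
t=5: queue=[H,D,C,B,E] q_used=1 → run H
t=6: queue=[D,C,B,E,H,G] q_used=0 → run D
t=7: queue=[D,C,B,E,H,G,F] q_used=1 → run D
t=8: queue=[C,B,E,H,G,F,D] q_used=0 → run C
t=9: queue=[C,B,E,H,G,F,D] q_used=1 → run C
t=10: queue=[B,E,H,G,F,D] q_used=0 → run B
t=11: queue=[B,E,H,G,F,D] q_used=1 → run B
t=12: queue=[E,H,G,F,D,B] q_used=0 → run E
t=13: queue=[E,H,G,F,D,B] q_used=1 → run E
t=14: queue=[H,G,F,D,B,E] q_used=0 → run H
t=15: queue=[G,F,D,B,E] q_used=0 → run G
t=16: queue=[G,F,D,B,E] q_used=1 → run G
t=17: queue=[F,D,B,E,G] q_used=0 → run F
t=18: queue=[F,D,B,E,G] q_used=1 → run F
t=19: queue=[D,B,E,G,F] q_used=0 → run D
t=20: queue=[B,E,G,F] q_used=0 → run B
t=21: queue=[E,G,F] q_used=0 → run E
t=22: queue=[E,G,F] q_used=1 → run E
t=23: queue=[G,F] q_used=0 → run G
t=24: queue=[F] q_used=0 → run F
t=25: queue=[F] q_used=1 → run F
t=26: queue=[F] q_used=0 → run F
t=27: (idle)
t=28: (idle)
t=29: (idle)
t=30: (idle)
t=31: (idle)
t=32: (idle)
t=33: (idle)

running at tick 3 = B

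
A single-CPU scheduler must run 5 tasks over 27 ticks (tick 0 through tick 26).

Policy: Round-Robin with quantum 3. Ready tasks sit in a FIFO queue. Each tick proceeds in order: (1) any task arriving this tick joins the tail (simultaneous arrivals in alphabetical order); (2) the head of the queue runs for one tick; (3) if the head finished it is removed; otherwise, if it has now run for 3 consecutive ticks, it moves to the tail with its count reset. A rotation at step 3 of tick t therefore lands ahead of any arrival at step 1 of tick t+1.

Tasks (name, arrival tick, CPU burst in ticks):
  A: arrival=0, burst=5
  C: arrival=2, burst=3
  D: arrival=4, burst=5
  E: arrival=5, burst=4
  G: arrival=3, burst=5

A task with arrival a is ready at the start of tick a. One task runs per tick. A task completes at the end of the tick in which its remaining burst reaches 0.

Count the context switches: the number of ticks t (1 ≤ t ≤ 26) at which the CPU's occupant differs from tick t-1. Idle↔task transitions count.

t=0: queue=[A] q_used=0 → run A
t=1: queue=[A] q_used=1 → run A
t=2: queue=[A,C] q_used=2 → run A
t=3: queue=[C,A,G] q_used=0 → run C
t=4: queue=[C,A,G,D] q_used=1 → run C
t=5: queue=[C,A,G,D,E] q_used=2 → run C
t=6: queue=[A,G,D,E] q_used=0 → run A
t=7: queue=[A,G,D,E] q_used=1 → run A
t=8: queue=[G,D,E] q_used=0 → run G
t=9: queue=[G,D,E] q_used=1 → run G
t=10: queue=[G,D,E] q_used=2 → run G
t=11: queue=[D,E,G] q_used=0 → run D
t=12: queue=[D,E,G] q_used=1 → run D
t=13: queue=[D,E,G] q_used=2 → run D
t=14: queue=[E,G,D] q_used=0 → run E
t=15: queue=[E,G,D] q_used=1 → run E
t=16: queue=[E,G,D] q_used=2 → run E
t=17: queue=[G,D,E] q_used=0 → run G
t=18: queue=[G,D,E] q_used=1 → run G
t=19: queue=[D,E] q_used=0 → run D
t=20: queue=[D,E] q_used=1 → run D
t=21: queue=[E] q_used=0 → run E
t=22: (idle)
t=23: (idle)
t=24: (idle)
t=25: (idle)
t=26: (idle)

context switches = 9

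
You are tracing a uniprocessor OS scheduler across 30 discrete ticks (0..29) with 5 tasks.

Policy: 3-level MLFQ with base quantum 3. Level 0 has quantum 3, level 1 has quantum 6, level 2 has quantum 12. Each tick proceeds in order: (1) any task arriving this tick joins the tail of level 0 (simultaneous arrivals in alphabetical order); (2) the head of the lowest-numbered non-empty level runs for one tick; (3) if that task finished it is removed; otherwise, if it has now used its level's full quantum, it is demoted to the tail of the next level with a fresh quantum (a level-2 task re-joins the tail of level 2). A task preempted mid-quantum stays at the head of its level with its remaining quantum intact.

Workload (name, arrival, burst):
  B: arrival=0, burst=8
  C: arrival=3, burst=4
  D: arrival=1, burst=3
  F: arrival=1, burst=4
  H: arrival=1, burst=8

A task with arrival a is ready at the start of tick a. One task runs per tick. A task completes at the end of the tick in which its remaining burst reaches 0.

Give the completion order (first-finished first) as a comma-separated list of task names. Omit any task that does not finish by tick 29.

t=0: L0/L1/L2 = B/-/- → run B
t=1: L0/L1/L2 = BDFH/-/- → run B
t=2: L0/L1/L2 = BDFH/-/- → run B
t=3: L0/L1/L2 = DFHC/B/- → run D
t=4: L0/L1/L2 = DFHC/B/- → run D
t=5: L0/L1/L2 = DFHC/B/- → run D
t=6: L0/L1/L2 = FHC/B/- → run F
t=7: L0/L1/L2 = FHC/B/- → run F
t=8: L0/L1/L2 = FHC/B/- → run F
t=9: L0/L1/L2 = HC/BF/- → run H
t=10: L0/L1/L2 = HC/BF/- → run H
t=11: L0/L1/L2 = HC/BF/- → run H
t=12: L0/L1/L2 = C/BFH/- → run C
t=13: L0/L1/L2 = C/BFH/- → run C
t=14: L0/L1/L2 = C/BFH/- → run C
t=15: L0/L1/L2 = -/BFHC/- → run B
t=16: L0/L1/L2 = -/BFHC/- → run B
t=17: L0/L1/L2 = -/BFHC/- → run B
t=18: L0/L1/L2 = -/BFHC/- → run B
t=19: L0/L1/L2 = -/BFHC/- → run B
t=20: L0/L1/L2 = -/FHC/- → run F
t=21: L0/L1/L2 = -/HC/- → run H
t=22: L0/L1/L2 = -/HC/- → run H
t=23: L0/L1/L2 = -/HC/- → run H
t=24: L0/L1/L2 = -/HC/- → run H
t=25: L0/L1/L2 = -/HC/- → run H
t=26: L0/L1/L2 = -/C/- → run C
t=27: (idle)
t=28: (idle)
t=29: (idle)

completion order = D, B, F, H, C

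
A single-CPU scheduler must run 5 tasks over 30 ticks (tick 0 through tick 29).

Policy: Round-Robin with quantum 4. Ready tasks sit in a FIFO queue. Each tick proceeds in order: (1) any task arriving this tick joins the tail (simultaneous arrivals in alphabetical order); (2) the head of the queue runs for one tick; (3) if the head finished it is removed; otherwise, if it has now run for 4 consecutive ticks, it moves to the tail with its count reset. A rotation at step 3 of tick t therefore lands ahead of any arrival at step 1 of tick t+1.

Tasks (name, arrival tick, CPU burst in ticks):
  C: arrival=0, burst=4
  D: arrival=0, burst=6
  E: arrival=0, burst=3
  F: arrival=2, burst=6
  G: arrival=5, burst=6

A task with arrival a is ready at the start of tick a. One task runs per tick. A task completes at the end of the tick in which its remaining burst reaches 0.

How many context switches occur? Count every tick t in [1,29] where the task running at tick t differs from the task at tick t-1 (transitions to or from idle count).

t=0: queue=[C,D,E] q_used=0 → run C
t=1: queue=[C,D,E] q_used=1 → run C
t=2: queue=[C,D,E,F] q_used=2 → run C
t=3: queue=[C,D,E,F] q_used=3 → run C
t=4: queue=[D,E,F] q_used=0 → run D
t=5: queue=[D,E,F,G] q_used=1 → run D
t=6: queue=[D,E,F,G] q_used=2 → run D
t=7: queue=[D,E,F,G] q_used=3 → run D
t=8: queue=[E,F,G,D] q_used=0 → run E
t=9: queue=[E,F,G,D] q_used=1 → run E
t=10: queue=[E,F,G,D] q_used=2 → run E
t=11: queue=[F,G,D] q_used=0 → run F
t=12: queue=[F,G,D] q_used=1 → run F
t=13: queue=[F,G,D] q_used=2 → run F
t=14: queue=[F,G,D] q_used=3 → run F
t=15: queue=[G,D,F] q_used=0 → run G
t=16: queue=[G,D,F] q_used=1 → run G
t=17: queue=[G,D,F] q_used=2 → run G
t=18: queue=[G,D,F] q_used=3 → run G
t=19: queue=[D,F,G] q_used=0 → run D
t=20: queue=[D,F,G] q_used=1 → run D
t=21: queue=[F,G] q_used=0 → run F
t=22: queue=[F,G] q_used=1 → run F
t=23: queue=[G] q_used=0 → run G
t=24: queue=[G] q_used=1 → run G
t=25: (idle)
t=26: (idle)
t=27: (idle)
t=28: (idle)
t=29: (idle)

context switches = 8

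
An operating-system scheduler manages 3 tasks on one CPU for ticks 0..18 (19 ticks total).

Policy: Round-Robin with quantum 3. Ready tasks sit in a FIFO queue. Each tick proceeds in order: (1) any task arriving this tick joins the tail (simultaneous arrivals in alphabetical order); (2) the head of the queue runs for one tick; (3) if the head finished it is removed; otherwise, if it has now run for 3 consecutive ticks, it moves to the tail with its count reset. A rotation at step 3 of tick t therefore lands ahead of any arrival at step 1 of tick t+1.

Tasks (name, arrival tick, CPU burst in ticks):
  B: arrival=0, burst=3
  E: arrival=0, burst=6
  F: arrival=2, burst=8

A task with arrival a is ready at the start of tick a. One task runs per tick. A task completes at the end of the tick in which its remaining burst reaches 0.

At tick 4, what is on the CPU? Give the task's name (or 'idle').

running at tick 4 = E

t=0: queue=[B,E] q_used=0 → run B
t=1: queue=[B,E] q_used=1 → run B
t=2: queue=[B,E,F] q_used=2 → run B
t=3: queue=[E,F] q_used=0 → run E
t=4: queue=[E,F] q_used=1 → run E
t=5: queue=[E,F] q_used=2 → run E
t=6: queue=[F,E] q_used=0 → run F
t=7: queue=[F,E] q_used=1 → run F
t=8: queue=[F,E] q_used=2 → run F
t=9: queue=[E,F] q_used=0 → run E
t=10: queue=[E,F] q_used=1 → run E
t=11: queue=[E,F] q_used=2 → run E
t=12: queue=[F] q_used=0 → run F
t=13: queue=[F] q_used=1 → run F
t=14: queue=[F] q_used=2 → run F
t=15: queue=[F] q_used=0 → run F
t=16: queue=[F] q_used=1 → run F
t=17: (idle)
t=18: (idle)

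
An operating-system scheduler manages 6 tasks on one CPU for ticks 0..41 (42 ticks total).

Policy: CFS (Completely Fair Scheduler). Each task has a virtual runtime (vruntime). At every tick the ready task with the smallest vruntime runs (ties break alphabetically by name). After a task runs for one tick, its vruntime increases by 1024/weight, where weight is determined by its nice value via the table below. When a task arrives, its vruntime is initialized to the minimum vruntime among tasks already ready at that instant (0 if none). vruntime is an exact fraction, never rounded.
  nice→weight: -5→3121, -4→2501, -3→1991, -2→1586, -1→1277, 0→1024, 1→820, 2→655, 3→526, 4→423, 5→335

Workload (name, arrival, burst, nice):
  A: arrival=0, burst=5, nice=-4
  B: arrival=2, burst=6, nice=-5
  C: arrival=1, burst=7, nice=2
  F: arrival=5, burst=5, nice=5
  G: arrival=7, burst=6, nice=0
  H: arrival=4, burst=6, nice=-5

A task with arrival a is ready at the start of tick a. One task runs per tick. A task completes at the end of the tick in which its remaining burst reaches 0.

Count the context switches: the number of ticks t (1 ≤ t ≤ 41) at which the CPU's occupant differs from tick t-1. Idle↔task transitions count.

context switches = 30

t=0: vr[A=0] → run A
t=1: vr[A=1024/2501 C=1024/2501] → run A
t=2: vr[A=2048/2501 B=1024/2501 C=1024/2501] → run B
t=3: vr[A=2048/2501 B=5756928/7805621 C=1024/2501] → run C
t=4: vr[A=2048/2501 B=5756928/7805621 C=3231744/1638155 H=5756928/7805621] → run B
t=5: vr[A=2048/2501 B=8317952/7805621 C=3231744/1638155 F=5756928/7805621 H=5756928/7805621] → run F
t=6: vr[A=2048/2501 B=8317952/7805621 C=3231744/1638155 F=9921526784/2614883035 H=5756928/7805621] → run H
t=7: vr[A=2048/2501 B=8317952/7805621 C=3231744/1638155 F=9921526784/2614883035 G=2048/2501 H=8317952/7805621] → run A
t=8: vr[A=3072/2501 B=8317952/7805621 C=3231744/1638155 F=9921526784/2614883035 G=2048/2501 H=8317952/7805621] → run G
t=9: vr[A=3072/2501 B=8317952/7805621 C=3231744/1638155 F=9921526784/2614883035 G=4549/2501 H=8317952/7805621] → run B
t=10: vr[A=3072/2501 B=10878976/7805621 C=3231744/1638155 F=9921526784/2614883035 G=4549/2501 H=8317952/7805621] → run H
t=11: vr[A=3072/2501 B=10878976/7805621 C=3231744/1638155 F=9921526784/2614883035 G=4549/2501 H=10878976/7805621] → run A
t=12: vr[A=4096/2501 B=10878976/7805621 C=3231744/1638155 F=9921526784/2614883035 G=4549/2501 H=10878976/7805621] → run B
t=13: vr[A=4096/2501 B=13440000/7805621 C=3231744/1638155 F=9921526784/2614883035 G=4549/2501 H=10878976/7805621] → run H
t=14: vr[A=4096/2501 B=13440000/7805621 C=3231744/1638155 F=9921526784/2614883035 G=4549/2501 H=13440000/7805621] → run A
t=15: vr[B=13440000/7805621 C=3231744/1638155 F=9921526784/2614883035 G=4549/2501 H=13440000/7805621] → run B
t=16: vr[B=16001024/7805621 C=3231744/1638155 F=9921526784/2614883035 G=4549/2501 H=13440000/7805621] → run H
t=17: vr[B=16001024/7805621 C=3231744/1638155 F=9921526784/2614883035 G=4549/2501 H=16001024/7805621] → run G
t=18: vr[B=16001024/7805621 C=3231744/1638155 F=9921526784/2614883035 G=7050/2501 H=16001024/7805621] → run C
t=19: vr[B=16001024/7805621 C=5792768/1638155 F=9921526784/2614883035 G=7050/2501 H=16001024/7805621] → run B
t=20: vr[C=5792768/1638155 F=9921526784/2614883035 G=7050/2501 H=16001024/7805621] → run H
t=21: vr[C=5792768/1638155 F=9921526784/2614883035 G=7050/2501 H=18562048/7805621] → run H
t=22: vr[C=5792768/1638155 F=9921526784/2614883035 G=7050/2501] → run G
t=23: vr[C=5792768/1638155 F=9921526784/2614883035 G=9551/2501] → run C
t=24: vr[C=8353792/1638155 F=9921526784/2614883035 G=9551/2501] → run F
t=25: vr[C=8353792/1638155 F=17914482688/2614883035 G=9551/2501] → run G
t=26: vr[C=8353792/1638155 F=17914482688/2614883035 G=12052/2501] → run G
t=27: vr[C=8353792/1638155 F=17914482688/2614883035 G=14553/2501] → run C
t=28: vr[C=10914816/1638155 F=17914482688/2614883035 G=14553/2501] → run G
t=29: vr[C=10914816/1638155 F=17914482688/2614883035] → run C
t=30: vr[C=2695168/327631 F=17914482688/2614883035] → run F
t=31: vr[C=2695168/327631 F=25907438592/2614883035] → run C
t=32: vr[C=16036864/1638155 F=25907438592/2614883035] → run C
t=33: vr[F=25907438592/2614883035] → run F
t=34: vr[F=33900394496/2614883035] → run F
t=35: (idle)
t=36: (idle)
t=37: (idle)
t=38: (idle)
t=39: (idle)
t=40: (idle)
t=41: (idle)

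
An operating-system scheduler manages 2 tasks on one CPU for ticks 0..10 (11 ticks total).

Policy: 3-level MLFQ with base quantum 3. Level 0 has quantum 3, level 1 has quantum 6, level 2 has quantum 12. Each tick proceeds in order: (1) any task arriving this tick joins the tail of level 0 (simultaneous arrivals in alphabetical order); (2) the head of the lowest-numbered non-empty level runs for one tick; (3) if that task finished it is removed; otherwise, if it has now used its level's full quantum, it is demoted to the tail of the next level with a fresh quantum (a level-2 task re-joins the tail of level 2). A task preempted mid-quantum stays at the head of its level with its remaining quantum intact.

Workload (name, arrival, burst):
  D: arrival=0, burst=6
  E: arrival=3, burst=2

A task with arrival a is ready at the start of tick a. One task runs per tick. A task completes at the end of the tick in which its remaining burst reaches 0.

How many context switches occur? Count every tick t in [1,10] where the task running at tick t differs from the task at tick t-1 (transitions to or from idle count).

context switches = 3

t=0: L0/L1/L2 = D/-/- → run D
t=1: L0/L1/L2 = D/-/- → run D
t=2: L0/L1/L2 = D/-/- → run D
t=3: L0/L1/L2 = E/D/- → run E
t=4: L0/L1/L2 = E/D/- → run E
t=5: L0/L1/L2 = -/D/- → run D
t=6: L0/L1/L2 = -/D/- → run D
t=7: L0/L1/L2 = -/D/- → run D
t=8: (idle)
t=9: (idle)
t=10: (idle)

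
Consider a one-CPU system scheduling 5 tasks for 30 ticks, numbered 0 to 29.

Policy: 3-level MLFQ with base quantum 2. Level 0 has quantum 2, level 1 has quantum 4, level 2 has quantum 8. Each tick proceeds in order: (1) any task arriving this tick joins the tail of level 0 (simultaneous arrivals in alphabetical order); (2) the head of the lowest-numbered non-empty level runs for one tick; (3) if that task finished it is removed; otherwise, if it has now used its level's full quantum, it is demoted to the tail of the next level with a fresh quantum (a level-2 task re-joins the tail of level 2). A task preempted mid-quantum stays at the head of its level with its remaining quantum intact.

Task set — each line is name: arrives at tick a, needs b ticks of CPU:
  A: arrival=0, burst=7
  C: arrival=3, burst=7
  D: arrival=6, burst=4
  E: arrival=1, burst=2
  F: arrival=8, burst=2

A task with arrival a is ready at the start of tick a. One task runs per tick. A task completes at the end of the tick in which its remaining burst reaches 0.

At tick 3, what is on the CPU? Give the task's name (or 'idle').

t=0: L0/L1/L2 = A/-/- → run A
t=1: L0/L1/L2 = AE/-/- → run A
t=2: L0/L1/L2 = E/A/- → run E
t=3: L0/L1/L2 = EC/A/- → run E
t=4: L0/L1/L2 = C/A/- → run C
t=5: L0/L1/L2 = C/A/- → run C
t=6: L0/L1/L2 = D/AC/- → run D
t=7: L0/L1/L2 = D/AC/- → run D
t=8: L0/L1/L2 = F/ACD/- → run F
t=9: L0/L1/L2 = F/ACD/- → run F
t=10: L0/L1/L2 = -/ACD/- → run A
t=11: L0/L1/L2 = -/ACD/- → run A
t=12: L0/L1/L2 = -/ACD/- → run A
t=13: L0/L1/L2 = -/ACD/- → run A
t=14: L0/L1/L2 = -/CD/A → run C
t=15: L0/L1/L2 = -/CD/A → run C
t=16: L0/L1/L2 = -/CD/A → run C
t=17: L0/L1/L2 = -/CD/A → run C
t=18: L0/L1/L2 = -/D/AC → run D
t=19: L0/L1/L2 = -/D/AC → run D
t=20: L0/L1/L2 = -/-/AC → run A
t=21: L0/L1/L2 = -/-/C → run C
t=22: (idle)
t=23: (idle)
t=24: (idle)
t=25: (idle)
t=26: (idle)
t=27: (idle)
t=28: (idle)
t=29: (idle)

running at tick 3 = E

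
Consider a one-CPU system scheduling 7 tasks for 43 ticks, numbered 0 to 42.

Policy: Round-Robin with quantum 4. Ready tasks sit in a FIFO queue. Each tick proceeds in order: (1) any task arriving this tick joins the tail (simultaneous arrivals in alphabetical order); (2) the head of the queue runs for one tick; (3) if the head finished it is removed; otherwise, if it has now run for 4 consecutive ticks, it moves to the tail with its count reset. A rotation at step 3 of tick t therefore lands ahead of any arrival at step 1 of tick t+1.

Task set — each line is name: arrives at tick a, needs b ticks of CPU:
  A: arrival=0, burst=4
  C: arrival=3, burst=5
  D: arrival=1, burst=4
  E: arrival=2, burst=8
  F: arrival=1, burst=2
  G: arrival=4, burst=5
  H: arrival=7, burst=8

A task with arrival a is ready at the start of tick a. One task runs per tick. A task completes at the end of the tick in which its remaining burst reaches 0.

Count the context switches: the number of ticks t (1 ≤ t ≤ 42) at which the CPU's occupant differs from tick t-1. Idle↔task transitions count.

context switches = 11

t=0: queue=[A] q_used=0 → run A
t=1: queue=[A,D,F] q_used=1 → run A
t=2: queue=[A,D,F,E] q_used=2 → run A
t=3: queue=[A,D,F,E,C] q_used=3 → run A
t=4: queue=[D,F,E,C,G] q_used=0 → run D
t=5: queue=[D,F,E,C,G] q_used=1 → run D
t=6: queue=[D,F,E,C,G] q_used=2 → run D
t=7: queue=[D,F,E,C,G,H] q_used=3 → run D
t=8: queue=[F,E,C,G,H] q_used=0 → run F
t=9: queue=[F,E,C,G,H] q_used=1 → run F
t=10: queue=[E,C,G,H] q_used=0 → run E
t=11: queue=[E,C,G,H] q_used=1 → run E
t=12: queue=[E,C,G,H] q_used=2 → run E
t=13: queue=[E,C,G,H] q_used=3 → run E
t=14: queue=[C,G,H,E] q_used=0 → run C
t=15: queue=[C,G,H,E] q_used=1 → run C
t=16: queue=[C,G,H,E] q_used=2 → run C
t=17: queue=[C,G,H,E] q_used=3 → run C
t=18: queue=[G,H,E,C] q_used=0 → run G
t=19: queue=[G,H,E,C] q_used=1 → run G
t=20: queue=[G,H,E,C] q_used=2 → run G
t=21: queue=[G,H,E,C] q_used=3 → run G
t=22: queue=[H,E,C,G] q_used=0 → run H
t=23: queue=[H,E,C,G] q_used=1 → run H
t=24: queue=[H,E,C,G] q_used=2 → run H
t=25: queue=[H,E,C,G] q_used=3 → run H
t=26: queue=[E,C,G,H] q_used=0 → run E
t=27: queue=[E,C,G,H] q_used=1 → run E
t=28: queue=[E,C,G,H] q_used=2 → run E
t=29: queue=[E,C,G,H] q_used=3 → run E
t=30: queue=[C,G,H] q_used=0 → run C
t=31: queue=[G,H] q_used=0 → run G
t=32: queue=[H] q_used=0 → run H
t=33: queue=[H] q_used=1 → run H
t=34: queue=[H] q_used=2 → run H
t=35: queue=[H] q_used=3 → run H
t=36: (idle)
t=37: (idle)
t=38: (idle)
t=39: (idle)
t=40: (idle)
t=41: (idle)
t=42: (idle)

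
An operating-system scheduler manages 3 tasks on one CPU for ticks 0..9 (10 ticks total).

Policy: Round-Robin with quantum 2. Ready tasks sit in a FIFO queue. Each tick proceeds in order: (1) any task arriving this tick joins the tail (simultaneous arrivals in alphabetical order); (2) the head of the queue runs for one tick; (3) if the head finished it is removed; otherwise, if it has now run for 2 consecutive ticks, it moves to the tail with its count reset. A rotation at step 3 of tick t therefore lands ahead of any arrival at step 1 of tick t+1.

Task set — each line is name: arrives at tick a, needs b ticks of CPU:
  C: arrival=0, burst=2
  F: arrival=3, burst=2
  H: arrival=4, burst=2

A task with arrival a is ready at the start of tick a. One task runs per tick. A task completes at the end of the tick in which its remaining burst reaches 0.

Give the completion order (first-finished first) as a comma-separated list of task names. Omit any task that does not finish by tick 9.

completion order = C, F, H

t=0: queue=[C] q_used=0 → run C
t=1: queue=[C] q_used=1 → run C
t=2: (idle)
t=3: queue=[F] q_used=0 → run F
t=4: queue=[F,H] q_used=1 → run F
t=5: queue=[H] q_used=0 → run H
t=6: queue=[H] q_used=1 → run H
t=7: (idle)
t=8: (idle)
t=9: (idle)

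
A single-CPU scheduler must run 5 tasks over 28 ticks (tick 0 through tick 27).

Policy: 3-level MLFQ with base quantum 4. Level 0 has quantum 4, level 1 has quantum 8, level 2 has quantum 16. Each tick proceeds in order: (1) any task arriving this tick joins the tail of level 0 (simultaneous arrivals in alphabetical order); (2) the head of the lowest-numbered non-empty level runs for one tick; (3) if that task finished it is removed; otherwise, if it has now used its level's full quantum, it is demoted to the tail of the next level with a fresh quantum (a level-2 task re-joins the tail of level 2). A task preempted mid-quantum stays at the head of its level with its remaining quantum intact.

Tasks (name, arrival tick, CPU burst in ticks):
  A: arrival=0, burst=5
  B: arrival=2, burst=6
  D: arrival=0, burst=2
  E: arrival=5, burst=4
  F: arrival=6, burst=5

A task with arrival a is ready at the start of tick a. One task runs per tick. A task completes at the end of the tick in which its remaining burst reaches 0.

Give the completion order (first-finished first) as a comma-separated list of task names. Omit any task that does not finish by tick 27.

completion order = D, E, A, B, F

t=0: L0/L1/L2 = AD/-/- → run A
t=1: L0/L1/L2 = AD/-/- → run A
t=2: L0/L1/L2 = ADB/-/- → run A
t=3: L0/L1/L2 = ADB/-/- → run A
t=4: L0/L1/L2 = DB/A/- → run D
t=5: L0/L1/L2 = DBE/A/- → run D
t=6: L0/L1/L2 = BEF/A/- → run B
t=7: L0/L1/L2 = BEF/A/- → run B
t=8: L0/L1/L2 = BEF/A/- → run B
t=9: L0/L1/L2 = BEF/A/- → run B
t=10: L0/L1/L2 = EF/AB/- → run E
t=11: L0/L1/L2 = EF/AB/- → run E
t=12: L0/L1/L2 = EF/AB/- → run E
t=13: L0/L1/L2 = EF/AB/- → run E
t=14: L0/L1/L2 = F/AB/- → run F
t=15: L0/L1/L2 = F/AB/- → run F
t=16: L0/L1/L2 = F/AB/- → run F
t=17: L0/L1/L2 = F/AB/- → run F
t=18: L0/L1/L2 = -/ABF/- → run A
t=19: L0/L1/L2 = -/BF/- → run B
t=20: L0/L1/L2 = -/BF/- → run B
t=21: L0/L1/L2 = -/F/- → run F
t=22: (idle)
t=23: (idle)
t=24: (idle)
t=25: (idle)
t=26: (idle)
t=27: (idle)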